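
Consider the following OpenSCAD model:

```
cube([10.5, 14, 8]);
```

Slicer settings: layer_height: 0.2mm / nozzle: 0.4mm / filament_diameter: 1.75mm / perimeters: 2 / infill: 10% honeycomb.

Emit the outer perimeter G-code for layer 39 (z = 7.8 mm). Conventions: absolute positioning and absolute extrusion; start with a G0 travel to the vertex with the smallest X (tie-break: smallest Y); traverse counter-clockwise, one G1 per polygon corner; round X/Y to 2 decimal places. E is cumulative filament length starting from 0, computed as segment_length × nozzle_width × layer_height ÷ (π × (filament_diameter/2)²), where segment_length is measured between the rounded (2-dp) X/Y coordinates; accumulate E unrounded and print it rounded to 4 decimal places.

At z = 7.8 mm: the 10.5×14 cube contributes its full rectangle. The outline is a single polygon with 4 vertices. Extrusion per mm of travel: 0.4 × 0.2 / (π × 0.875²) = 0.033260. Accumulating E over each segment gives final E = 1.6297.

G0 X0.00 Y0.00 Z7.80
G1 X10.50 Y0.00 E0.3492
G1 X10.50 Y14.00 E0.8149
G1 X0.00 Y14.00 E1.1641
G1 X0.00 Y0.00 E1.6297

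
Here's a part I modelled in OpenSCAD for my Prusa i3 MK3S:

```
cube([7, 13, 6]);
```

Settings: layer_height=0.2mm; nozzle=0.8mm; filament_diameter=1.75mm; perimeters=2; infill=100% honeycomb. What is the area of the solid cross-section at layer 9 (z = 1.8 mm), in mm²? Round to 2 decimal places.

At z = 1.8 mm: the 7×13 cube contributes its full rectangle (area 91.00 mm²). Overall, the cross-section is a single solid region. Net area = 91.00 mm².

91.00 mm²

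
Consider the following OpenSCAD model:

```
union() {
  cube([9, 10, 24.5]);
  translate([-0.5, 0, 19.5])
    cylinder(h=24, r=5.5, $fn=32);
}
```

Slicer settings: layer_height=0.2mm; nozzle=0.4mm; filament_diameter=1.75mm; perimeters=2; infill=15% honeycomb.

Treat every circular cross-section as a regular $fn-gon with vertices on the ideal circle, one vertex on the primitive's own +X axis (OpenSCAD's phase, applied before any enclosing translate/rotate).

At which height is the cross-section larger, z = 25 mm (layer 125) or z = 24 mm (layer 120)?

Layer 125 (z = 25): the cube does not reach this height (z outside [0, 24.5]); the r=5.5 cylinder at (-0.5, 0) contributes a regular 32-gon of circumradius 5.5 (area = (32/2)·5.500²·sin(360°/32) = 94.42 mm²); Combining (union): only the r=5.5 cylinder at (-0.5, 0) is present, so the union is just that shape — area = 94.42 mm². So its area = 94.42 mm². Layer 120 (z = 24): the cube (footprint 9×10) is included at this height (area 90.00 mm²); the r=5.5 cylinder at (-0.5, 0) contributes a regular 32-gon of circumradius 5.5 (area = (32/2)·5.500²·sin(360°/32) = 94.42 mm²); Merging all regions: the regions partially overlap — summed areas 184.42 mm² minus the doubly-counted overlap 20.87 mm² gives 163.56 mm² — area = 163.56 mm². So its area = 163.56 mm². Layer 120 is larger (163.56 vs 94.42 mm²).

layer 120 (z = 24 mm)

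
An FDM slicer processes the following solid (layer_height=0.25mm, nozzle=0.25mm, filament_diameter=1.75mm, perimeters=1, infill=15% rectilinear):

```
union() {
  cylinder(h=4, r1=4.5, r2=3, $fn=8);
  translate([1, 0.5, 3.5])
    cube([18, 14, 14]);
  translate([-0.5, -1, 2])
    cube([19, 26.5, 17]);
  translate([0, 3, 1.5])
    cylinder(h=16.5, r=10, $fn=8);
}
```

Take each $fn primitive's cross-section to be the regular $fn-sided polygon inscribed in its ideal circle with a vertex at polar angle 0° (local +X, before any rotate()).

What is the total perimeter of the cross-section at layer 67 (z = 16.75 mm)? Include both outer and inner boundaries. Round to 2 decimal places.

110.42 mm

At z = 16.75 mm: the cone is not intersected at this z (z outside [0, 4]); the 18×14 cube at (1, 0.5) contributes its full rectangle (perimeter 64.00 mm); the cube at (-0.5, -1) (footprint 19×26.5) is included at this height (perimeter 91.00 mm); the cylinder at (0, 3): section is a regular 8-gon, circumradius r=10 (perimeter = 2·8·10.000·sin(180°/8) = 61.23 mm); Taking the union: the regions partially overlap (shared area 359.35 mm²), so the edge portions inside another operand are dropped and the merged outline is re-measured after clipping — boundary = 110.42 mm. Overall, the cross-section is a single solid region. Total boundary length (outer) = 110.42 mm.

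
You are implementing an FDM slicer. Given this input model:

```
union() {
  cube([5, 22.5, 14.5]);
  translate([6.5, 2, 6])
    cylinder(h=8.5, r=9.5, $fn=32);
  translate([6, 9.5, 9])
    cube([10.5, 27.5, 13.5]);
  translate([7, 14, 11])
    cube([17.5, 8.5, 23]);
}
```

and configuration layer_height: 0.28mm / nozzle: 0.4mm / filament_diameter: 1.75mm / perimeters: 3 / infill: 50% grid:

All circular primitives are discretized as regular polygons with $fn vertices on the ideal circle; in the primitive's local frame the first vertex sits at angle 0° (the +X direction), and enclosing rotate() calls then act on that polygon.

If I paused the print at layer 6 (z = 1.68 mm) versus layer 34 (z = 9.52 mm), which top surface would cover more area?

Layer 6 (z = 1.68): the cube is present — its section is the full 5×22.5 rectangle (area 112.50 mm²); the cylinder at (6.5, 2) is absent (z outside [6, 14.5]); the cube at (6, 9.5) is absent (z outside [9, 22.5]); the cube at (7, 14) is not intersected at this z (z outside [11, 34]); Taking the union: only the 5×22.5 cube is present, so the union is just that shape — area = 112.50 mm². So its area = 112.50 mm². Layer 34 (z = 9.52): the cube is present — its section is the full 5×22.5 rectangle (area 112.50 mm²); the cylinder at (6.5, 2): section is a regular 32-gon, circumradius r=9.5 (area = (32/2)·9.500²·sin(360°/32) = 281.71 mm²); the 10.5×27.5 cube at (6, 9.5) contributes its full rectangle (area 288.75 mm²); the cube at (7, 14) does not reach this height (z outside [11, 34]); Merging all regions: the regions partially overlap — summed areas 682.96 mm² minus the doubly-counted overlap 60.91 mm² gives 622.05 mm² — area = 622.05 mm². So its area = 622.05 mm². Layer 34 is larger (622.05 vs 112.50 mm²).

layer 34 (z = 9.52 mm)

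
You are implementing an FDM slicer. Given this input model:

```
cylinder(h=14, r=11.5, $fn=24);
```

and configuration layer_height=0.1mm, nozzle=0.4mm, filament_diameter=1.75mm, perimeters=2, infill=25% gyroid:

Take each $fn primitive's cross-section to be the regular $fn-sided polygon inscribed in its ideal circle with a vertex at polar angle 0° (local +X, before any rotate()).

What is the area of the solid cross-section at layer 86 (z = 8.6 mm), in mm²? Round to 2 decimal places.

410.75 mm²

At z = 8.6 mm: the cylinder: section is a regular 24-gon, circumradius r=11.5 (area = (24/2)·11.500²·sin(360°/24) = 410.75 mm²). Overall, the cross-section is a single solid region. Net area = 410.75 mm².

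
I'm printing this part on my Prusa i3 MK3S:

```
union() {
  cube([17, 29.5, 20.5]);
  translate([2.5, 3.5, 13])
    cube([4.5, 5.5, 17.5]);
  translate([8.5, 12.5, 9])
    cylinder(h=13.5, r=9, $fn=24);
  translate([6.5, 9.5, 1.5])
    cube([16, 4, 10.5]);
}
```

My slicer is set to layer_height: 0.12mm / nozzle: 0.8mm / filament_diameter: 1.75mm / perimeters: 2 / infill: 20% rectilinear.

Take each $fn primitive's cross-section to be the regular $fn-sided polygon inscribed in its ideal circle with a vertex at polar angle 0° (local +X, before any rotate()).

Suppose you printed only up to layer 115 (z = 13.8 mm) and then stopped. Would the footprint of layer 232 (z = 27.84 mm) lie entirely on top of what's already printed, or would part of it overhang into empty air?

entirely on top

Compare the two slices. At z = 13.8: the 17×29.5 cube contributes its full rectangle (area 501.50 mm²); the cube at (2.5, 3.5) (footprint 4.5×5.5) is included at this height (area 24.75 mm²); the r=9 cylinder at (8.5, 12.5) contributes a regular 24-gon of circumradius 9 (area = (24/2)·9.000²·sin(360°/24) = 251.57 mm²); the cube at (6.5, 9.5) is absent (z outside [1.5, 12]); Merging all regions: the regions partially overlap — summed areas 777.82 mm² minus the doubly-counted overlap 272.91 mm² gives 504.91 mm² — area = 504.91 mm². At z = 27.84: the cube is not intersected at this z (z outside [0, 20.5]); the 4.5×5.5 cube at (2.5, 3.5) contributes its full rectangle (area 24.75 mm²); the cylinder at (8.5, 12.5) is absent (z outside [9, 22.5]); the cube at (6.5, 9.5) is absent (z outside [1.5, 12]); Combining (union): only the 4.5×5.5 cube at (2.5, 3.5) is present, so the union is just that shape — area = 24.75 mm². Checking containment: the cross-section at z = 27.84 is a subset of the cross-section at z = 13.8.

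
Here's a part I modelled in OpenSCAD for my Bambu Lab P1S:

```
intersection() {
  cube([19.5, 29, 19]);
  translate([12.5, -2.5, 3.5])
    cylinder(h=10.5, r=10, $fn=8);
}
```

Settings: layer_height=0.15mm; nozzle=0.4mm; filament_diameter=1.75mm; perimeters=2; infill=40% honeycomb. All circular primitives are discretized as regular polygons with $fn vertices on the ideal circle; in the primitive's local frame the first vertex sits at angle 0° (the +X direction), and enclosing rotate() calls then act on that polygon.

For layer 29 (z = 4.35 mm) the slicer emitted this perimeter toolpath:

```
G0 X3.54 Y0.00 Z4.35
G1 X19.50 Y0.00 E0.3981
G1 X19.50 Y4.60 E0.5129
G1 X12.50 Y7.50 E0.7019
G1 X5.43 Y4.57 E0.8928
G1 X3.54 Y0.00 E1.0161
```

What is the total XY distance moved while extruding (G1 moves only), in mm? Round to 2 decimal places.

40.74 mm

Sum the Euclidean lengths of each G1 segment: total = 40.74 mm.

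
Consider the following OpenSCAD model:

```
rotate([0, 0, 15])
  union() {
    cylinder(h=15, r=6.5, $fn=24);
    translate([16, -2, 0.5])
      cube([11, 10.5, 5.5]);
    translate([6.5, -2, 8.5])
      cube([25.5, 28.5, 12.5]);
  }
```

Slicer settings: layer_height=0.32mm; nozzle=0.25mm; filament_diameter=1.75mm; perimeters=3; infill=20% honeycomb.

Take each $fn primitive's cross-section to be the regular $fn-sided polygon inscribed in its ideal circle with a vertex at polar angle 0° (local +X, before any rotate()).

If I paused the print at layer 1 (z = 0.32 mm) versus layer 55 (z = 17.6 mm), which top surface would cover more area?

layer 55 (z = 17.6 mm)

Layer 1 (z = 0.32): the r=6.5 cylinder contributes a regular 24-gon of circumradius 6.5 (area = (24/2)·6.500²·sin(360°/24) = 131.22 mm²); the cube at (16, -2) is absent (z outside [0.5, 6]); the cube at (6.5, -2) is absent (z outside [8.5, 21]); Combining (union): only the r=6.5 cylinder is present, so the union is just that shape — area = 131.22 mm²; (whole slice rotated 15° about Z — lengths, areas and connectivity unchanged). So its area = 131.22 mm². Layer 55 (z = 17.6): the cylinder does not reach this height (z outside [0, 15]); the cube at (16, -2) is absent (z outside [0.5, 6]); the 25.5×28.5 cube at (6.5, -2) contributes its full rectangle (area 726.75 mm²); Taking the union: only the 25.5×28.5 cube at (6.5, -2) is present, so the union is just that shape — area = 726.75 mm²; (whole slice rotated 15° about Z — lengths, areas and connectivity unchanged). So its area = 726.75 mm². Layer 55 is larger (726.75 vs 131.22 mm²).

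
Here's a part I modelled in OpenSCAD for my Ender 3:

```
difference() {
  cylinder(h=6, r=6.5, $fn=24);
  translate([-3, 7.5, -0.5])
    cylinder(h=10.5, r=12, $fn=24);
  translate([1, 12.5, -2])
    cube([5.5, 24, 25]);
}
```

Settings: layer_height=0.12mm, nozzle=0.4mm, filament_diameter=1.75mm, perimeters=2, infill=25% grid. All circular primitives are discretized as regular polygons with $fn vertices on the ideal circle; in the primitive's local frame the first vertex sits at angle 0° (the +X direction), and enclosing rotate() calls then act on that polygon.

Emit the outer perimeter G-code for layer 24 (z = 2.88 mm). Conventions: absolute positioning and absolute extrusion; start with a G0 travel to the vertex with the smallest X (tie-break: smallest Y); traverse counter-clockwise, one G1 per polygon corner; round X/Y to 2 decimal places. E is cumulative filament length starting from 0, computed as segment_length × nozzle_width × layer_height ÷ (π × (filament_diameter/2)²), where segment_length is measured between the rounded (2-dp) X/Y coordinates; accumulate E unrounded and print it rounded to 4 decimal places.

G0 X-4.86 Y-4.26 Z2.88
G1 X-4.60 Y-4.60 E0.0085
G1 X-3.25 Y-5.63 E0.0424
G1 X-1.68 Y-6.28 E0.0763
G1 X0.00 Y-6.50 E0.1102
G1 X1.68 Y-6.28 E0.1440
G1 X3.25 Y-5.63 E0.1779
G1 X4.60 Y-4.60 E0.2118
G1 X5.63 Y-3.25 E0.2456
G1 X6.28 Y-1.68 E0.2796
G1 X6.50 Y0.00 E0.3134
G1 X6.46 Y0.29 E0.3192
G1 X5.49 Y-0.99 E0.3513
G1 X3.00 Y-2.89 E0.4138
G1 X0.11 Y-4.09 E0.4762
G1 X-3.00 Y-4.50 E0.5388
G1 X-4.86 Y-4.26 E0.5762

At z = 2.88 mm: the cylinder: section is a regular 24-gon, circumradius r=6.5; the cylinder at (-3, 7.5): section is a regular 24-gon, circumradius r=12; the cube at (1, 12.5) is present — its section is the full 5.5×24 rectangle; After the difference (first − rest): starting from the r=6.5 cylinder, the r=12 cylinder at (-3, 7.5) partially overlaps it — only the 107.03 mm² overlap (of its 447.24 mm²) is removed, clipping the outline; the 5.5×24 cube at (1, 12.5) misses the remaining region (no effect) — 1 connected region. The outline is a single polygon with 16 vertices. Extrusion per mm of travel: 0.4 × 0.12 / (π × 0.875²) = 0.019956. Accumulating E over each segment gives final E = 0.5762.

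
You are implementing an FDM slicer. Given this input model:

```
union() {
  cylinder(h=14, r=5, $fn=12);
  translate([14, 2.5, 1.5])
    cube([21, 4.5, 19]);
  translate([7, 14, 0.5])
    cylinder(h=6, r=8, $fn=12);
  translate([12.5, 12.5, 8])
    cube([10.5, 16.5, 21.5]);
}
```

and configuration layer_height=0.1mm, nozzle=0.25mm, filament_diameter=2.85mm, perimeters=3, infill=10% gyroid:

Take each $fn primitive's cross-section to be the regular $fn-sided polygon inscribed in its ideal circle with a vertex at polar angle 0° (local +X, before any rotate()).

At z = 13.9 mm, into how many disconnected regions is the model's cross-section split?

3

At z = 13.9 mm: the cylinder: section is a regular 12-gon, circumradius r=5; the 21×4.5 cube at (14, 2.5) contributes its full rectangle; the cylinder at (7, 14) does not reach this height (z outside [0.5, 6.5]); the cube at (12.5, 12.5) is present — its section is the full 10.5×16.5 rectangle; Merging all regions: the 3 present regions are separate (no shared area or edge), so areas and boundary lengths simply add and each stays a separate island — 3 connected regions. The result has 3 disconnected regions.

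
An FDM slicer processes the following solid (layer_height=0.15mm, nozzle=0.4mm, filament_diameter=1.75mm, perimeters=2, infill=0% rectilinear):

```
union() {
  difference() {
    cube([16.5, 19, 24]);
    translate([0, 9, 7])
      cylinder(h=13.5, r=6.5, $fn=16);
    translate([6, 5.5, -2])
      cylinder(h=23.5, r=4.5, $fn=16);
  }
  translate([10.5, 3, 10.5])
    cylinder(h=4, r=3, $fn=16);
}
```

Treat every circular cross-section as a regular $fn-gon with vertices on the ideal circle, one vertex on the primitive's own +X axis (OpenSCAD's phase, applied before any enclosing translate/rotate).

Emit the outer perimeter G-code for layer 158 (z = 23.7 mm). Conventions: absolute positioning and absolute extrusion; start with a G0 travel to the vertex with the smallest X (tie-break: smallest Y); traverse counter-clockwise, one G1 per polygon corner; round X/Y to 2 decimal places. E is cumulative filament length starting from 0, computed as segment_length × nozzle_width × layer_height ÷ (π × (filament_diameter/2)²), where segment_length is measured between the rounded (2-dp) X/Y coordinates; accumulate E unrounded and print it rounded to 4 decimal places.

At z = 23.7 mm: the cube (footprint 16.5×19) is included at this height; the cylinder at (0, 9) is not intersected at this z (z outside [7, 20.5]); the cylinder at (6, 5.5) does not reach this height (z outside [-2, 21.5]); Taking the first minus the rest: none of the subtracted shapes is present at this height, so the 16.5×19 cube is unchanged — 1 connected region; the cylinder at (10.5, 3) is absent (z outside [10.5, 14.5]); Merging all regions: only the result so far is present, so the union is just that shape — 1 connected region. The outline is a single polygon with 4 vertices. Extrusion per mm of travel: 0.4 × 0.15 / (π × 0.875²) = 0.024945. Accumulating E over each segment gives final E = 1.7711.

G0 X0.00 Y0.00 Z23.70
G1 X16.50 Y0.00 E0.4116
G1 X16.50 Y19.00 E0.8856
G1 X0.00 Y19.00 E1.2971
G1 X0.00 Y0.00 E1.7711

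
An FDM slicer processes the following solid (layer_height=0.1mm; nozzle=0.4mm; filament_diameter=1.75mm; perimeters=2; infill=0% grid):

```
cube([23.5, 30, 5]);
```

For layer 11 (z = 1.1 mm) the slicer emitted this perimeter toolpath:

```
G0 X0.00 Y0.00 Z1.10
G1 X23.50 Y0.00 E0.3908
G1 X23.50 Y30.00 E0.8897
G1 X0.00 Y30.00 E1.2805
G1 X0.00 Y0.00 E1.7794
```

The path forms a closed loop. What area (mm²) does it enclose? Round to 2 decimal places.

705.00 mm²

Apply the shoelace formula to the sequence of (X, Y) vertices; enclosed area = 705.00 mm².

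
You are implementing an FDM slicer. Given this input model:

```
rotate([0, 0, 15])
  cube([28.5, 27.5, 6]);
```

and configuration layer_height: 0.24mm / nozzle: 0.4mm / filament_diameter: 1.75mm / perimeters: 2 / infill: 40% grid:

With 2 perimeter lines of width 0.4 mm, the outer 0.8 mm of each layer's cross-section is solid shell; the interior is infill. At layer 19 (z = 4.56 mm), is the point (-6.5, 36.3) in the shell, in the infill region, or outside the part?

outside

At z = 4.56 mm: the cube is present — its section is the full 28.5×27.5 rectangle; (whole slice rotated 15° about Z — lengths, areas and connectivity unchanged). Overall, the cross-section is a single solid region. Undo the 15° rotation: the query point maps to (3.117, 36.745) in the un-rotated model frame. The nearest boundary edge runs (28.50, 27.50)→(0.00, 27.50); distance from the point to it = 9.25 mm. The point is not inside any of the regions above, so it lies outside the cross-section (9.25 mm from the nearest boundary).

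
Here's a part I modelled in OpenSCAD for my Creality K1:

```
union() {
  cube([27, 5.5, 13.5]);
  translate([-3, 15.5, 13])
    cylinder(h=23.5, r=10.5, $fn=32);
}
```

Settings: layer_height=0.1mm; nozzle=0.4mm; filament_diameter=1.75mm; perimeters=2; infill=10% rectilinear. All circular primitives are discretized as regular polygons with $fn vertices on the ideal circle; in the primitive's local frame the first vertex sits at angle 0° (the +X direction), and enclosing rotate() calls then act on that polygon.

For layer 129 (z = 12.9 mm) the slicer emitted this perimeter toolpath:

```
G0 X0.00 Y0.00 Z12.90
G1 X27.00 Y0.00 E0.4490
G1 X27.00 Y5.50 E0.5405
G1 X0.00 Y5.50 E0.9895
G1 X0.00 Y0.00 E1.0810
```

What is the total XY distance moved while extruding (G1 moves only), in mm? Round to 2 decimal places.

65.00 mm

Sum the Euclidean lengths of each G1 segment: total = 65.00 mm.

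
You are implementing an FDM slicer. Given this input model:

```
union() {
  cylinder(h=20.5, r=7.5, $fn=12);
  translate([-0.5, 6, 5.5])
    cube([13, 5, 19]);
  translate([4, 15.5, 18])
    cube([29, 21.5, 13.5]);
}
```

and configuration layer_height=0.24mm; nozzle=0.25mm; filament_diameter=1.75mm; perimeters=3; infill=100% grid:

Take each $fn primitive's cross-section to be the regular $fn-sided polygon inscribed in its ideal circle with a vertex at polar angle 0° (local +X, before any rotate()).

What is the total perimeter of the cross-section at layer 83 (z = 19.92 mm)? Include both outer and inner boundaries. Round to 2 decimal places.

172.38 mm

At z = 19.92 mm: the r=7.5 cylinder gives a regular 12-gon of circumradius 7.5 (constant along its height) (perimeter = 2·12·7.500·sin(180°/12) = 46.59 mm); the 13×5 cube at (-0.5, 6) contributes its full rectangle (perimeter 36.00 mm); the cube at (4, 15.5) (footprint 29×21.5) is included at this height (perimeter 101.00 mm); Combining (union): the regions partially overlap (shared area 4.58 mm²), so the edge portions inside another operand are dropped and the merged outline is re-measured after clipping — boundary = 172.38 mm. Overall, the cross-section has 2 separate islands. Total boundary length (outer) = 172.38 mm.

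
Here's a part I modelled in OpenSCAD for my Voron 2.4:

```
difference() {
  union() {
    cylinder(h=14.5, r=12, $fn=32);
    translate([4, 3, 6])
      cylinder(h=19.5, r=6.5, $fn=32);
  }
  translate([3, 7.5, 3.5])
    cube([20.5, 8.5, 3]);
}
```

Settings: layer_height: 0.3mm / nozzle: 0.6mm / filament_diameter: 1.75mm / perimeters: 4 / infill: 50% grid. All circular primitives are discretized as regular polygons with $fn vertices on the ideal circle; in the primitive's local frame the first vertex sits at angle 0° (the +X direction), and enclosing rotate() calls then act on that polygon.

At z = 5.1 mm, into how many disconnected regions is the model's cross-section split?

At z = 5.1 mm: the cylinder: section is a regular 32-gon, circumradius r=12; the cylinder at (4, 3) is not intersected at this z (z outside [6, 25.5]); Combining (union): only the r=12 cylinder is present, so the union is just that shape — 1 connected region; the 20.5×8.5 cube at (3, 7.5) contributes its full rectangle; Subtracting the remaining from the first: starting from the result so far, the 20.5×8.5 cube at (3, 7.5) partially overlaps it — only the 15.93 mm² overlap (of its 174.25 mm²) is removed, clipping the outline — 1 connected region. The result has 1 disconnected region.

1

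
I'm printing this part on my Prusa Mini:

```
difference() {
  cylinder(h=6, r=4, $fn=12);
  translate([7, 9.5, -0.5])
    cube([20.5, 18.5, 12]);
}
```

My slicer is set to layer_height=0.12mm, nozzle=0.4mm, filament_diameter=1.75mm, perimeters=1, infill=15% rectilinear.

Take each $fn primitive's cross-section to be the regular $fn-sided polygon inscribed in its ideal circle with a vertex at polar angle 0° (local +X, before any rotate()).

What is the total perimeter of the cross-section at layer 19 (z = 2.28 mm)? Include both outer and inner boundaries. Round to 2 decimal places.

24.85 mm

At z = 2.28 mm: the r=4 cylinder gives a regular 12-gon of circumradius 4 (constant along its height) (perimeter = 2·12·4.000·sin(180°/12) = 24.85 mm); the cube at (7, 9.5) (footprint 20.5×18.5) is included at this height (perimeter 78.00 mm); Taking the first minus the rest: starting from the r=4 cylinder, the 20.5×18.5 cube at (7, 9.5) misses the remaining region (no effect) — boundary = 24.85 mm. Overall, the cross-section is a single solid region. Total boundary length (outer) = 24.85 mm.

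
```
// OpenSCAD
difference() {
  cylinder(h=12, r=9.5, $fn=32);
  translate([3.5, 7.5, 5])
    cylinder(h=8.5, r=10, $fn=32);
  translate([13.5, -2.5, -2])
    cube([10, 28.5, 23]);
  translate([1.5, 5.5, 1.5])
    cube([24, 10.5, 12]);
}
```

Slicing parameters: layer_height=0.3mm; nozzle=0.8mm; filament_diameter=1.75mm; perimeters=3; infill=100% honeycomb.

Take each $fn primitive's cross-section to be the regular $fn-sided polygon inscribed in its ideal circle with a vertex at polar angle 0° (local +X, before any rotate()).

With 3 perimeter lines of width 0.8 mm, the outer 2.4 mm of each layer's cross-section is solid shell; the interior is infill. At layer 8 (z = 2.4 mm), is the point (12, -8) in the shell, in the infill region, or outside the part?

At z = 2.4 mm: the r=9.5 cylinder gives a regular 32-gon of circumradius 9.5 (constant along its height); the cylinder at (3.5, 7.5) is not intersected at this z (z outside [5, 13.5]); the cube at (13.5, -2.5) is present — its section is the full 10×28.5 rectangle; the cube at (1.5, 5.5) is present — its section is the full 24×10.5 rectangle; After the difference (first − rest): starting from the r=9.5 cylinder, the 10×28.5 cube at (13.5, -2.5) misses the remaining region (no effect); the 24×10.5 cube at (1.5, 5.5) partially overlaps it — only the 15.55 mm² overlap (of its 252.00 mm²) is removed, clipping the outline — 1 connected region. Overall, the cross-section is a single solid region. The nearest boundary edge runs (8.78, -3.64)→(7.90, -5.28); distance from the point to it = 4.92 mm. The point is not inside any of the regions above, so it lies outside the cross-section (4.92 mm from the nearest boundary).

outside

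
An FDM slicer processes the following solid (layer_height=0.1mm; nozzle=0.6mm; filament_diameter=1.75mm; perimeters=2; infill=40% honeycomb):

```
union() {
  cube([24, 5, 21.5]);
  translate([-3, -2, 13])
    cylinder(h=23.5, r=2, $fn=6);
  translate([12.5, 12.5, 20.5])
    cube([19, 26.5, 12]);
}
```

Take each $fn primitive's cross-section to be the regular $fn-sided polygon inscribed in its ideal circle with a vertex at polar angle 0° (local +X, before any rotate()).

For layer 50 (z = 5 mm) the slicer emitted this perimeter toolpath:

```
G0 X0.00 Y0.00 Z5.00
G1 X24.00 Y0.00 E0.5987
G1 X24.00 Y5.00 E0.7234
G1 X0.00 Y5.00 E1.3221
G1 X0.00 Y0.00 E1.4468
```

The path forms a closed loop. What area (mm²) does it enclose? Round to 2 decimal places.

Apply the shoelace formula to the sequence of (X, Y) vertices; enclosed area = 120.00 mm².

120.00 mm²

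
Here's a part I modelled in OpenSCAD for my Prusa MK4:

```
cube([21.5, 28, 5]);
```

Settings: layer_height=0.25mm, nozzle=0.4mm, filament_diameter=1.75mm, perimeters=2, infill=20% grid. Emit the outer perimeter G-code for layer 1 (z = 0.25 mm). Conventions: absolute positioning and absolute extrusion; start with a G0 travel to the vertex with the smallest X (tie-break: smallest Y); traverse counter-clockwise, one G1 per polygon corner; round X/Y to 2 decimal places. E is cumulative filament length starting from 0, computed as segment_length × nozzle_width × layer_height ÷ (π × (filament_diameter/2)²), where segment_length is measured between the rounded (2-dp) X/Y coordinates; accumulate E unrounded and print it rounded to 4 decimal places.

At z = 0.25 mm: the 21.5×28 cube contributes its full rectangle. The outline is a single polygon with 4 vertices. Extrusion per mm of travel: 0.4 × 0.25 / (π × 0.875²) = 0.041575. Accumulating E over each segment gives final E = 4.1159.

G0 X0.00 Y0.00 Z0.25
G1 X21.50 Y0.00 E0.8939
G1 X21.50 Y28.00 E2.0580
G1 X0.00 Y28.00 E2.9518
G1 X0.00 Y0.00 E4.1159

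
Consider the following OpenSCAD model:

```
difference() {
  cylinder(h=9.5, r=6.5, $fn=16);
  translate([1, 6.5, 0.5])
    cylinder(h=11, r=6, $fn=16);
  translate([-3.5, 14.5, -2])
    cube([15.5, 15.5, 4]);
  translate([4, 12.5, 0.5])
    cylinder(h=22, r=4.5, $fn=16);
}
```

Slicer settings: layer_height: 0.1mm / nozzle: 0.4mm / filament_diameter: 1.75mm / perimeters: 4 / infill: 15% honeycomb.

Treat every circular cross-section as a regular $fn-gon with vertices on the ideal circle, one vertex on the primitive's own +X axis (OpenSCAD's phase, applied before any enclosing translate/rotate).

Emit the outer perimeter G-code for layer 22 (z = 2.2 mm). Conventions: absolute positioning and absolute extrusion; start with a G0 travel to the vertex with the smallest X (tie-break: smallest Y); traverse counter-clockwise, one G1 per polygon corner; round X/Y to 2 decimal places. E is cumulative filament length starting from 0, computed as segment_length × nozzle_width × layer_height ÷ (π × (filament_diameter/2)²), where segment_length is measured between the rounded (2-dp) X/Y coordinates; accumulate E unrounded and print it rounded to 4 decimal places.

G0 X-6.50 Y0.00 Z2.20
G1 X-6.01 Y-2.49 E0.0422
G1 X-4.60 Y-4.60 E0.0844
G1 X-2.49 Y-6.01 E0.1266
G1 X0.00 Y-6.50 E0.1688
G1 X2.49 Y-6.01 E0.2110
G1 X4.60 Y-4.60 E0.2532
G1 X6.01 Y-2.49 E0.2954
G1 X6.50 Y0.00 E0.3376
G1 X6.01 Y2.49 E0.3798
G1 X5.70 Y2.94 E0.3889
G1 X5.24 Y2.26 E0.4026
G1 X3.30 Y0.96 E0.4414
G1 X1.00 Y0.50 E0.4804
G1 X-1.30 Y0.96 E0.5194
G1 X-3.24 Y2.26 E0.5583
G1 X-4.54 Y4.20 E0.5971
G1 X-4.62 Y4.57 E0.6034
G1 X-6.01 Y2.49 E0.6450
G1 X-6.50 Y0.00 E0.6872

At z = 2.2 mm: the cylinder: section is a regular 16-gon, circumradius r=6.5; the r=6 cylinder at (1, 6.5) contributes a regular 16-gon of circumradius 6; the cube at (-3.5, 14.5) does not reach this height (z outside [-2, 2]); the cylinder at (4, 12.5): section is a regular 16-gon, circumradius r=4.5; Subtracting the remaining from the first: starting from the r=6.5 cylinder, the r=6 cylinder at (1, 6.5) partially overlaps it — only the 42.40 mm² overlap (of its 110.21 mm²) is removed, clipping the outline; the r=4.5 cylinder at (4, 12.5) misses the remaining region (no effect) — 1 connected region. The outline is a single polygon with 19 vertices. Extrusion per mm of travel: 0.4 × 0.1 / (π × 0.875²) = 0.016630. Accumulating E over each segment gives final E = 0.6872.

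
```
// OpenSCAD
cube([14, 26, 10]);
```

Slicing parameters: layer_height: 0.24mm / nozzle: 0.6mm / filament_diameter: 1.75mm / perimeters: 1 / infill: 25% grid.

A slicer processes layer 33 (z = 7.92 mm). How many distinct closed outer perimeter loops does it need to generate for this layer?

At z = 7.92 mm: the cube (footprint 14×26) is included at this height. The result has 1 disconnected region.

1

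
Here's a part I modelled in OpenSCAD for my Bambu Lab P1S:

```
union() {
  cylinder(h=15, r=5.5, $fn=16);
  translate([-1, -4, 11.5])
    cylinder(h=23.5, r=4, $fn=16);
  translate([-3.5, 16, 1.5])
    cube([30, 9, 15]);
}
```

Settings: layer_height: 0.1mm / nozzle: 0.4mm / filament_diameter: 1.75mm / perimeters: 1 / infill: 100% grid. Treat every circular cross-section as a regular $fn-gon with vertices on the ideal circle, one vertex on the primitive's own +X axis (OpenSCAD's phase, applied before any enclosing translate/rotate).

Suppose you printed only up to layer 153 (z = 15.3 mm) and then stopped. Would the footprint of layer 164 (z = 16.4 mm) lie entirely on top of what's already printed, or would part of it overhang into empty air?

entirely on top

Compare the two slices. At z = 15.3: the cylinder is absent (z outside [0, 15]); the r=4 cylinder at (-1, -4) contributes a regular 16-gon of circumradius 4 (area = (16/2)·4.000²·sin(360°/16) = 48.98 mm²); the 30×9 cube at (-3.5, 16) contributes its full rectangle (area 270.00 mm²); Merging all regions: the 2 present regions are separate (no shared area or edge), so areas and boundary lengths simply add and each stays a separate island — area = 318.98 mm². At z = 16.4: the cylinder is absent (z outside [0, 15]); the cylinder at (-1, -4): section is a regular 16-gon, circumradius r=4 (area = (16/2)·4.000²·sin(360°/16) = 48.98 mm²); the cube at (-3.5, 16) (footprint 30×9) is included at this height (area 270.00 mm²); Combining (union): the 2 present regions are separate (no shared area or edge), so areas and boundary lengths simply add and each stays a separate island — area = 318.98 mm². Checking containment: the cross-section at z = 16.4 is a subset of the cross-section at z = 15.3.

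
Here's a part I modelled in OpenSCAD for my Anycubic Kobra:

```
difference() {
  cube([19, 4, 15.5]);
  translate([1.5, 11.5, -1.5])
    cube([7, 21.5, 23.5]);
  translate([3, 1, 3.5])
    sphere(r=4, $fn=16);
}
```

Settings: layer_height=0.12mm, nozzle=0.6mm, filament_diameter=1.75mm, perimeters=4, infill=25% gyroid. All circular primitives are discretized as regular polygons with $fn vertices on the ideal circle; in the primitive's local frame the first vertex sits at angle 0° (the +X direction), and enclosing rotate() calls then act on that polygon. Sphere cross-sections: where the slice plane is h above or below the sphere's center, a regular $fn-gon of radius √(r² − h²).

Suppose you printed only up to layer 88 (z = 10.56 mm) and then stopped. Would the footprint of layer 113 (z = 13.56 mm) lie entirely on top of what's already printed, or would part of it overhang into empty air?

Compare the two slices. At z = 10.56: the cube (footprint 19×4) is included at this height (area 76.00 mm²); the 7×21.5 cube at (1.5, 11.5) contributes its full rectangle (area 150.50 mm²); the sphere at (3, 1) does not reach this height (|z−center|=7.060 > r=4); Taking the first minus the rest: starting from the 19×4 cube (76.00 mm²), the 7×21.5 cube at (1.5, 11.5) misses the remaining region (no effect) — area = 76.00 mm². At z = 13.56: the 19×4 cube contributes its full rectangle (area 76.00 mm²); the cube at (1.5, 11.5) (footprint 7×21.5) is included at this height (area 150.50 mm²); the sphere at (3, 1) does not reach this height (|z−center|=10.060 > r=4); Subtracting the remaining from the first: starting from the 19×4 cube (76.00 mm²), the 7×21.5 cube at (1.5, 11.5) misses the remaining region (no effect) — area = 76.00 mm². Checking containment: the cross-section at z = 13.56 is a subset of the cross-section at z = 10.56.

entirely on top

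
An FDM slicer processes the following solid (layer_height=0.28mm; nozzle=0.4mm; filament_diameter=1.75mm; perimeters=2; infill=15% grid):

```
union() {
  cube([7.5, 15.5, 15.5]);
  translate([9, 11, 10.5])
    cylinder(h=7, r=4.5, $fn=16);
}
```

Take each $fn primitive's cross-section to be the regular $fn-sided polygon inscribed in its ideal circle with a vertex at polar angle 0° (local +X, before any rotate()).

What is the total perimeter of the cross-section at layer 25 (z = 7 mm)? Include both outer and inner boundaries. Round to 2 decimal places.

At z = 7 mm: the cube (footprint 7.5×15.5) is included at this height (perimeter 46.00 mm); the cylinder at (9, 11) is absent (z outside [10.5, 17.5]); Combining (union): only the 7.5×15.5 cube is present, so the union is just that shape — boundary = 46.00 mm. Overall, the cross-section is a single solid region. Total boundary length (outer) = 46.00 mm.

46.00 mm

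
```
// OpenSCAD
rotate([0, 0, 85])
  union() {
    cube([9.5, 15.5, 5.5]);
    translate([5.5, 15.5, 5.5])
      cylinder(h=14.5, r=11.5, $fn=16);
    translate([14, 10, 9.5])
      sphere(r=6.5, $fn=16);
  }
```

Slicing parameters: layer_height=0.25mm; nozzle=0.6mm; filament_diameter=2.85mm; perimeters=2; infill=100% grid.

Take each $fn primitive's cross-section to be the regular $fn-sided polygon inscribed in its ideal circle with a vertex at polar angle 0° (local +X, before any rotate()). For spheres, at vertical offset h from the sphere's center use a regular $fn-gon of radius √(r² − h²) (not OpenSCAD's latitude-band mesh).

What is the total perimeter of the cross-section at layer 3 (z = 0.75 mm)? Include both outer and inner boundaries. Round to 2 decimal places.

50.00 mm

At z = 0.75 mm: the cube is present — its section is the full 9.5×15.5 rectangle (perimeter 50.00 mm); the cylinder at (5.5, 15.5) is not intersected at this z (z outside [5.5, 20]); the sphere at (14, 10) is absent (|z−center|=8.750 > r=6.5); Taking the union: only the 9.5×15.5 cube is present, so the union is just that shape — boundary = 50.00 mm; (whole slice rotated 85° about Z — lengths, areas and connectivity unchanged). Overall, the cross-section is a single solid region. Total boundary length (outer) = 50.00 mm.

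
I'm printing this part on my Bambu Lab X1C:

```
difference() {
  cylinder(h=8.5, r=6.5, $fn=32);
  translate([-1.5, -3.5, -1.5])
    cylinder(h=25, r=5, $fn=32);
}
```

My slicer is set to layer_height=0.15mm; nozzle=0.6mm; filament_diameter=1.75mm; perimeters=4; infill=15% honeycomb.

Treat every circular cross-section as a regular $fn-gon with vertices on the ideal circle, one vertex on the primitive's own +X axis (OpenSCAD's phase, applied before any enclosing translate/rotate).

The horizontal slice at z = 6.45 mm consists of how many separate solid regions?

At z = 6.45 mm: the r=6.5 cylinder gives a regular 32-gon of circumradius 6.5 (constant along its height); the r=5 cylinder at (-1.5, -3.5) contributes a regular 32-gon of circumradius 5; Taking the first minus the rest: starting from the r=6.5 cylinder, the r=5 cylinder at (-1.5, -3.5) partially overlaps it — only the 58.54 mm² overlap (of its 78.04 mm²) is removed, clipping the outline — 1 connected region. The result has 1 disconnected region.

1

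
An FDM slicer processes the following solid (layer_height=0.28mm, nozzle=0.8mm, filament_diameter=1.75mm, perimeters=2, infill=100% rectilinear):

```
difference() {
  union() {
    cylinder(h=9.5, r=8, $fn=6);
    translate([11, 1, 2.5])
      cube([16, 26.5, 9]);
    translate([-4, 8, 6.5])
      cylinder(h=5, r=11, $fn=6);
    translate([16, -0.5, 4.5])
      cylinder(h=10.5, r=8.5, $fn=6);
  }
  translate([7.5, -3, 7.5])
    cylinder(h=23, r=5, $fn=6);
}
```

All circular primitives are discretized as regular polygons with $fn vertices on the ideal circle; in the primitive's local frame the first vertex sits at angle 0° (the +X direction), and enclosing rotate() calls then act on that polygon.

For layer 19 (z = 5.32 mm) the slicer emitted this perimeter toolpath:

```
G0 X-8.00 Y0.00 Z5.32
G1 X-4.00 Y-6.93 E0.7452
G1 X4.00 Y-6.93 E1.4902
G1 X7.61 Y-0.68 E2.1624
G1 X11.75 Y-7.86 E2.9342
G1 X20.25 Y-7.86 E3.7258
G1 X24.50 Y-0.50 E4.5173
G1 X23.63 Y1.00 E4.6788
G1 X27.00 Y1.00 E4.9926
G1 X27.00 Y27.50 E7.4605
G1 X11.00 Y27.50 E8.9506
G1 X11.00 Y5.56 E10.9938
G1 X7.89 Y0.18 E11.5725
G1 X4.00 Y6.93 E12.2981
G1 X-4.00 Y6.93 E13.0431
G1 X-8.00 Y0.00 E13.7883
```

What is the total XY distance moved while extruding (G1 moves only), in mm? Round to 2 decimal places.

148.06 mm

Sum the Euclidean lengths of each G1 segment: total = 148.06 mm.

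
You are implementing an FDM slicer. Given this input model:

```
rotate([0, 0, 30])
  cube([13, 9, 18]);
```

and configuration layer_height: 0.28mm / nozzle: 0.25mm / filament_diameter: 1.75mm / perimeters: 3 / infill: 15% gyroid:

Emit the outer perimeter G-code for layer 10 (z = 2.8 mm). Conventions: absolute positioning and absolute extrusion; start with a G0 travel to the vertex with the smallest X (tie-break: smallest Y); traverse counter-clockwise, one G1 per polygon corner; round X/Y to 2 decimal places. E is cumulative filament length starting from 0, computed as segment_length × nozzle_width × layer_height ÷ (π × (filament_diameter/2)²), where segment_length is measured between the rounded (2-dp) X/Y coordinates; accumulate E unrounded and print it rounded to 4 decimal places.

At z = 2.8 mm: the cube is present — its section is the full 13×9 rectangle; (rotated 30° about Z; rotation is an isometry so areas/perimeters/island counts are preserved). The outline is a single polygon with 4 vertices. Extrusion per mm of travel: 0.25 × 0.28 / (π × 0.875²) = 0.029103. Accumulating E over each segment gives final E = 1.2804.

G0 X-4.50 Y7.79 Z2.80
G1 X0.00 Y0.00 E0.2618
G1 X11.26 Y6.50 E0.6402
G1 X6.76 Y14.29 E0.9020
G1 X-4.50 Y7.79 E1.2804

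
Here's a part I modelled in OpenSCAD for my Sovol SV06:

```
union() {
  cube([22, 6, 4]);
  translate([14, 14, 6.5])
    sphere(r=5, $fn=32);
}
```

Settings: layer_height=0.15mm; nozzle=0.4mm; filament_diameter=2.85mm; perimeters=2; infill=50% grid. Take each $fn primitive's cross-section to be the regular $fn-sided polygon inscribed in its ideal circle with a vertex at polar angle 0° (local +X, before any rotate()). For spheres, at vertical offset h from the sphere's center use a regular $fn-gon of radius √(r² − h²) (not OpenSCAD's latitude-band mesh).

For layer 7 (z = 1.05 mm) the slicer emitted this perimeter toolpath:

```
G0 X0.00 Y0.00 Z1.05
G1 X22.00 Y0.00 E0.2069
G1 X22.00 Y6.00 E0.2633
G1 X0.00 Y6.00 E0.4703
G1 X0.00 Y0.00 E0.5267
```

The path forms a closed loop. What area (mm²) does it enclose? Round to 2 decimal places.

132.00 mm²

Apply the shoelace formula to the sequence of (X, Y) vertices; enclosed area = 132.00 mm².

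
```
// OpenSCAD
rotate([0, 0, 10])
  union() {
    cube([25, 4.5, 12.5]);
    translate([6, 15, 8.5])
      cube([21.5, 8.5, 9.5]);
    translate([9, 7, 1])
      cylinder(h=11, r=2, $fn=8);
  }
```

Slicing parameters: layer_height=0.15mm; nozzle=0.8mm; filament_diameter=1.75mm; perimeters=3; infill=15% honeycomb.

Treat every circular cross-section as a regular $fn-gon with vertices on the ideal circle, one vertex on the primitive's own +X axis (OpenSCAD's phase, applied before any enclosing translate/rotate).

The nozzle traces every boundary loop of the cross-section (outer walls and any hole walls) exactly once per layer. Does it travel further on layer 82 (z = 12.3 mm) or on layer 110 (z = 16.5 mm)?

layer 82 (z = 12.3 mm)

Layer 82 (z = 12.3): the cube is present — its section is the full 25×4.5 rectangle (perimeter 59.00 mm); the 21.5×8.5 cube at (6, 15) contributes its full rectangle (perimeter 60.00 mm); the cylinder at (9, 7) is not intersected at this z (z outside [1, 12]); Combining (union): the 2 present regions are separate (no shared area or edge), so areas and boundary lengths simply add and each stays a separate island — boundary = 119.00 mm; (whole slice rotated 10° about Z — lengths, areas and connectivity unchanged). So its perimeter = 119.00 mm. Layer 110 (z = 16.5): the cube does not reach this height (z outside [0, 12.5]); the cube at (6, 15) (footprint 21.5×8.5) is included at this height (perimeter 60.00 mm); the cylinder at (9, 7) is absent (z outside [1, 12]); Combining (union): only the 21.5×8.5 cube at (6, 15) is present, so the union is just that shape — boundary = 60.00 mm; (rotated 10° about Z; rotation is an isometry so areas/perimeters/island counts are preserved). So its perimeter = 60.00 mm. Layer 82 is larger (119.00 vs 60.00 mm).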